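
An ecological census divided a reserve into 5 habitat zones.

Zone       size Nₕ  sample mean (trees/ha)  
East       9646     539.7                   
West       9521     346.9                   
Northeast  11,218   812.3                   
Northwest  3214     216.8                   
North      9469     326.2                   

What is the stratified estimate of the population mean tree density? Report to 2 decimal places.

N = 43068; weights Wₕ = Nₕ/N = (0.2240, 0.2211, 0.2605, 0.0746, 0.2199).
x̄_st = Σ Wₕ·x̄ₕ = 0.2240·539.7 + 0.2211·346.9 + 0.2605·812.3 + 0.0746·216.8 + 0.2199·326.2 ≈ 497.0453...
→ 497.05.

497.05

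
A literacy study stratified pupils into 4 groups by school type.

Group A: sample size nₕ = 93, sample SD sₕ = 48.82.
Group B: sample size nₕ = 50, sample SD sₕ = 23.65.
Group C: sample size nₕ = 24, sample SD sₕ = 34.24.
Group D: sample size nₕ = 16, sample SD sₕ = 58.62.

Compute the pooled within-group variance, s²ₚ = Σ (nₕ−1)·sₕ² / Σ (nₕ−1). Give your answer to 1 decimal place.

1816.7

A: (93−1)·48.82² = 92·2383.3924 = 219272.1008
B: (50−1)·23.65² = 49·559.3225 = 27406.8025
C: (24−1)·34.24² = 23·1172.3776 = 26964.6848
D: (16−1)·58.62² = 15·3436.3044 = 51544.566
Numerator = 325188.1541; denominator = Σ(nₕ−1) = 179.
s²ₚ = 325188.1541/179 = 1816.694... → 1816.7.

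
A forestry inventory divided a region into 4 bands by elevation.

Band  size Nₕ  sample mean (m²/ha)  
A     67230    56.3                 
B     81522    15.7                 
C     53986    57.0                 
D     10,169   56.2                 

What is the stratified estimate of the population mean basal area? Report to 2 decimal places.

N = 212907; weights Wₕ = Nₕ/N = (0.3158, 0.3829, 0.2536, 0.0478).
x̄_st = Σ Wₕ·x̄ₕ = 0.3158·56.3 + 0.3829·15.7 + 0.2536·57.0 + 0.0478·56.2 ≈ 40.9270...
→ 40.93.

40.93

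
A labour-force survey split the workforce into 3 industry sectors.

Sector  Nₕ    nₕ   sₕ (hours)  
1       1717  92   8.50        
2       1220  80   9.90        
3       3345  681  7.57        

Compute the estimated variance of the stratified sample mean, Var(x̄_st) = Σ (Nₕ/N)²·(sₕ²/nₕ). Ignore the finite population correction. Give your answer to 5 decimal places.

N = 6282; Wₕ = Nₕ/N.
sector 1: (1717/6282)²·8.50²/92 = 0.05866712
sector 2: (1220/6282)²·9.90²/80 = 0.04620662
sector 3: (3345/6282)²·7.57²/681 = 0.02385838
Sum = 0.12873212 → 0.12873.

0.12873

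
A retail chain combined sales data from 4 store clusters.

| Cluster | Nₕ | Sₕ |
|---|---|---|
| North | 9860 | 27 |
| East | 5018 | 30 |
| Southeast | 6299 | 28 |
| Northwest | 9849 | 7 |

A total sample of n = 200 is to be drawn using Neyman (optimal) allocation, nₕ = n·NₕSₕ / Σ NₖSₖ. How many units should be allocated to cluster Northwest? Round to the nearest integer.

21

North: NₕSₕ = 9860·27 = 266220
East: NₕSₕ = 5018·30 = 150540
Southeast: NₕSₕ = 6299·28 = 176372
Northwest: NₕSₕ = 9849·7 = 68943
Σ NₕSₕ = 662075.
n_Northwest = 200·68943/662075 = 20.826... → 21.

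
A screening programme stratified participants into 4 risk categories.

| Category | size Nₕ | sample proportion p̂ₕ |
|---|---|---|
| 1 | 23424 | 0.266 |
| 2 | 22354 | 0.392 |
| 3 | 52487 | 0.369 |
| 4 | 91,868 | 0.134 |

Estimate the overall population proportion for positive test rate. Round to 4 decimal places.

Wₕ = Nₕ/N with N = 190133: 0.1232, 0.1176, 0.2761, 0.4832.
p̂_st = 0.1232·0.266 + 0.1176·0.392 + 0.2761·0.369 + 0.4832·0.134 ≈ 0.245468... → 0.2455.

0.2455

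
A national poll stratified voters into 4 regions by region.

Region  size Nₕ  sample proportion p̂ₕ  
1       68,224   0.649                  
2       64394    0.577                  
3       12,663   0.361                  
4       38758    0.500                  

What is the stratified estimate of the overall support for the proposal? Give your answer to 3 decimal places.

N = 68224 + 64394 + 12663 + 38758 = 184039.
Overall proportion = Σ (Nₕ/N)·p̂ₕ.
Σ Nₕp̂ₕ = 44277.376 + 37155.338 + 4571.343 + 19379 = 105383.057.
105383.057 / 184039 = 0.57261... → 0.573.

0.573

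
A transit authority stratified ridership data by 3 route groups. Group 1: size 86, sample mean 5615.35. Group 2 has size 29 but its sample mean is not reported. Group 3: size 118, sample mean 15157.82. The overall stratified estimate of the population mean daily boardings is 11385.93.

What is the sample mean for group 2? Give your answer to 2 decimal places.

N = 86 + 29 + 118 = 233.
Overall total = μ·N = 11385.93·233 = 2652921.69.
Subtract the known strata: 86·5615.35 + 118·15157.82 = 2271542.86.
Remaining total for group 2: 2652921.69 − 2271542.86 = 381378.83.
Divide by its size: 381378.83 / 29 = 13150.9941... → 13150.99.

13150.99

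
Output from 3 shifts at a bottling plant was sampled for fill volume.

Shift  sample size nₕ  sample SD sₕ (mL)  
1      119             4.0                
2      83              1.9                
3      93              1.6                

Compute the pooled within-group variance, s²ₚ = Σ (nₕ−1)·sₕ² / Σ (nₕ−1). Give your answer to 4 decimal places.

8.2861

Degrees of freedom: 118 + 82 + 92 = 292.
Σ(nₕ−1)sₕ² = 118·16 + 82·3.61 + 92·2.56 = 2419.54.
s²ₚ = 2419.54 / 292 = 8.286096... → 8.2861.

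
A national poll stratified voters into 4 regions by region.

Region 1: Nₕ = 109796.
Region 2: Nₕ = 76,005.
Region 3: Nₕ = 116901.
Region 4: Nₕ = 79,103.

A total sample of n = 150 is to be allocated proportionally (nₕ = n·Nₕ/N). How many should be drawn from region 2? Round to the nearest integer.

N = 109796 + 76005 + 116901 + 79103 = 381805.
n_2 = 150·76005/381805 = 29.860... → 30.

30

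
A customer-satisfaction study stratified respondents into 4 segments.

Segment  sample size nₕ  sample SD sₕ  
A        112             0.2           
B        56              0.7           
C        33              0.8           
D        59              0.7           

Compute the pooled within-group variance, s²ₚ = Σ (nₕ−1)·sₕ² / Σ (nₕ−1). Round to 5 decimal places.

0.31363

A: (112−1)·0.2² = 111·0.04 = 4.44
B: (56−1)·0.7² = 55·0.49 = 26.95
C: (33−1)·0.8² = 32·0.64 = 20.48
D: (59−1)·0.7² = 58·0.49 = 28.42
Numerator = 80.29; denominator = Σ(nₕ−1) = 256.
s²ₚ = 80.29/256 = 0.3136328... → 0.31363.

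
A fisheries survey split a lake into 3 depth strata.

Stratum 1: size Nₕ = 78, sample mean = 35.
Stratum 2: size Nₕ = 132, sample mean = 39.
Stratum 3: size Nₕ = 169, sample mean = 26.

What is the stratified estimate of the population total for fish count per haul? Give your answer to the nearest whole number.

Population total = Σ Nₕ·x̄ₕ (each stratum's size times its mean).
78·35 + 132·39 + 169·26 = 2730 + 5148 + 4394 = 12272.

12272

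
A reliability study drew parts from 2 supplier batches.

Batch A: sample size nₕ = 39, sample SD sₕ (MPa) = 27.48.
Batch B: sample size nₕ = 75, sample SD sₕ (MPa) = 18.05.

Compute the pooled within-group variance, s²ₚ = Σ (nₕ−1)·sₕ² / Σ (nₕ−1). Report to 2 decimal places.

471.47

A: (39−1)·27.48² = 38·755.1504 = 28695.7152
B: (75−1)·18.05² = 74·325.8025 = 24109.385
Numerator = 52805.1002; denominator = Σ(nₕ−1) = 112.
s²ₚ = 52805.1002/112 = 471.4741... → 471.47.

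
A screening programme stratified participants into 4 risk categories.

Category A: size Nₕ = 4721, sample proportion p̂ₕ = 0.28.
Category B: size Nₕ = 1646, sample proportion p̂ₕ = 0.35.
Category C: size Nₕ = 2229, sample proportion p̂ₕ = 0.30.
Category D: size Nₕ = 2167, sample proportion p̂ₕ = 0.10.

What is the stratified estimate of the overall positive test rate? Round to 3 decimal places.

0.259

N = 4721 + 1646 + 2229 + 2167 = 10763.
Overall proportion = Σ (Nₕ/N)·p̂ₕ.
Σ Nₕp̂ₕ = 1321.88 + 576.1 + 668.7 + 216.7 = 2783.38.
2783.38 / 10763 = 0.25861... → 0.259.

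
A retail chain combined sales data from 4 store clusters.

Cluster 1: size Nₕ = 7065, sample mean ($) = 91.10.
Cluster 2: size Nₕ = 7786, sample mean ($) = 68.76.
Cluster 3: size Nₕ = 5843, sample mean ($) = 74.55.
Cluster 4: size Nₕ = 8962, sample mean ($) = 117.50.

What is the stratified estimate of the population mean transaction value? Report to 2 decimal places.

89.95

N = 29656; weights Wₕ = Nₕ/N = (0.2382, 0.2625, 0.1970, 0.3022).
x̄_st = Σ Wₕ·x̄ₕ = 0.2382·91.10 + 0.2625·68.76 + 0.1970·74.55 + 0.3022·117.50 ≈ 89.9520...
→ 89.95.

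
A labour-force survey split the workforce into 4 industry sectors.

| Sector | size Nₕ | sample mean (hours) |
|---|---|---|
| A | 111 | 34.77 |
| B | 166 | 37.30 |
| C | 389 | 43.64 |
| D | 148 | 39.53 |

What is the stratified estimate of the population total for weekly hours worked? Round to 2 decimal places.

32877.67

Population total = Σ Nₕ·x̄ₕ (each stratum's size times its mean).
111·34.77 + 166·37.30 + 389·43.64 + 148·39.53 = 3859.47 + 6191.8 + 16975.96 + 5850.44 = 32877.67.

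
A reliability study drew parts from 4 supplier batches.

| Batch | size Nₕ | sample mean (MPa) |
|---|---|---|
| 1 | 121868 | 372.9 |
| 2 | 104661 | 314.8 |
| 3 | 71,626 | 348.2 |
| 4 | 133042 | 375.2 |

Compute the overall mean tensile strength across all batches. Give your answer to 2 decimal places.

355.40

x̄_st = (Σ Nₕx̄ₕ) / (Σ Nₕ) = (121868·372.9 + 104661·314.8 + 71626·348.2 + 133042·375.2) / 431197
= 153249391.6 / 431197 = 355.4046... → 355.40.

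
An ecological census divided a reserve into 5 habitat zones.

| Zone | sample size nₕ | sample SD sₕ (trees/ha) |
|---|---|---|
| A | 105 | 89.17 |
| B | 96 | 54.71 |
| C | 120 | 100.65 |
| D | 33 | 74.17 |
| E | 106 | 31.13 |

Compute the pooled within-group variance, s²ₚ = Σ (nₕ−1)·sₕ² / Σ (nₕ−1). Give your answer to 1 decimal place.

5702.4

A: (105−1)·89.17² = 104·7951.2889 = 826934.0456
B: (96−1)·54.71² = 95·2993.1841 = 284352.4895
C: (120−1)·100.65² = 119·10130.4225 = 1205520.2775
D: (33−1)·74.17² = 32·5501.1889 = 176038.0448
E: (106−1)·31.13² = 105·969.0769 = 101753.0745
Numerator = 2594597.9319; denominator = Σ(nₕ−1) = 455.
s²ₚ = 2594597.9319/455 = 5702.413... → 5702.4.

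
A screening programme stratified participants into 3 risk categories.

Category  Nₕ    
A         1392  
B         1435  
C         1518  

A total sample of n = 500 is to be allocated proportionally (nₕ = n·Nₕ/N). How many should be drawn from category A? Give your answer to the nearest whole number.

N = 1392 + 1435 + 1518 = 4345.
n_A = 500·1392/4345 = 160.184... → 160.

160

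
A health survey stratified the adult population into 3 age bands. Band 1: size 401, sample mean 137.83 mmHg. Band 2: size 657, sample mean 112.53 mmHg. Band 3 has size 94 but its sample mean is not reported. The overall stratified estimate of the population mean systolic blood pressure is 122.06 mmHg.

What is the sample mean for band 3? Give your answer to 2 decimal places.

Σ Nₕx̄ₕ = N·μ, so 94·x̄_3 = 1152·122.06 − (401·137.83 + 657·112.53).
= 140613.12 − 129202.04 = 11411.08.
x̄_3 = 11411.08 / 94 = 121.3945... → 121.39.

121.39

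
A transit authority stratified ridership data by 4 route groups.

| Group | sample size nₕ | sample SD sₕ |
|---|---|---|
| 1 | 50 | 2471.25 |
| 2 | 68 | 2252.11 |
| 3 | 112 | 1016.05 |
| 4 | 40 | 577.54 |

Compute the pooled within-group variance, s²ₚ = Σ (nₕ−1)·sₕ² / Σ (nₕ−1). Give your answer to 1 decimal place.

2882221.6

Degrees of freedom: 49 + 67 + 111 + 39 = 266.
Σ(nₕ−1)sₕ² = 49·6107076.5625 + 67·5071999.4521 + 111·1032357.6025 + 39·333552.4516 = 766670954.3431.
s²ₚ = 766670954.3431 / 266 = 2882221.633... → 2882221.6.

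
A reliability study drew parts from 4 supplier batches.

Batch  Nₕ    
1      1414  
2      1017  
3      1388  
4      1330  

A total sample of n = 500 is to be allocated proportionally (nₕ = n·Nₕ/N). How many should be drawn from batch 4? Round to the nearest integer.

Share of batch 4 = 1330/5149 = 0.25830.
Allocate 500 × 0.25830 = 129.151... → 129.

129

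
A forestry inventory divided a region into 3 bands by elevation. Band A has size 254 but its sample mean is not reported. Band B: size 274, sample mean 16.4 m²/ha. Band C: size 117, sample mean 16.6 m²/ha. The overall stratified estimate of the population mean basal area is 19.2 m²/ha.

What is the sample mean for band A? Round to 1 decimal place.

N = 254 + 274 + 117 = 645.
Overall total = μ·N = 19.2·645 = 12384.
Subtract the known strata: 274·16.4 + 117·16.6 = 6435.8.
Remaining total for band A: 12384 − 6435.8 = 5948.2.
Divide by its size: 5948.2 / 254 = 23.418... → 23.4.

23.4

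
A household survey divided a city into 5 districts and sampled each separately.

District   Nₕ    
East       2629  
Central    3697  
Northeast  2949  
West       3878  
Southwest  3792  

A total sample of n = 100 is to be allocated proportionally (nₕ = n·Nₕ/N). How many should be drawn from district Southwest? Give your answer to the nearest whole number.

22

Share of district Southwest = 3792/16945 = 0.22378.
Allocate 100 × 0.22378 = 22.378... → 22.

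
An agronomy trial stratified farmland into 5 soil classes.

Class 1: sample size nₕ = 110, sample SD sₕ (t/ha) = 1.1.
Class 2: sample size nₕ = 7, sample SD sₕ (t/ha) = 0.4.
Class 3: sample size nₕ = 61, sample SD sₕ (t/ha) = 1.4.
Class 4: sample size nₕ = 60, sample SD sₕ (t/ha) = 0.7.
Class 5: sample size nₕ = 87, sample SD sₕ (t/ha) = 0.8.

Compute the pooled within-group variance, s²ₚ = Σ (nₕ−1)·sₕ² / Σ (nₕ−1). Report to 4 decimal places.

1.0450

1: (110−1)·1.1² = 109·1.21 = 131.89
2: (7−1)·0.4² = 6·0.16 = 0.96
3: (61−1)·1.4² = 60·1.96 = 117.6
4: (60−1)·0.7² = 59·0.49 = 28.91
5: (87−1)·0.8² = 86·0.64 = 55.04
Numerator = 334.4; denominator = Σ(nₕ−1) = 320.
s²ₚ = 334.4/320 = 1.045 → 1.0450.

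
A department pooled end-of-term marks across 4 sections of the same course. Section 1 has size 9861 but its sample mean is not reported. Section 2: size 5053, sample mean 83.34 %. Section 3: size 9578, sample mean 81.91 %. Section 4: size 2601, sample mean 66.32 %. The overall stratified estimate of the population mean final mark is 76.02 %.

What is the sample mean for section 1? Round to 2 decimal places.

69.11

Σ Nₕx̄ₕ = N·μ, so 9861·x̄_1 = 27093·76.02 − (5053·83.34 + 9578·81.91 + 2601·66.32).
= 2059609.86 − 1378149.32 = 681460.54.
x̄_1 = 681460.54 / 9861 = 69.1066... → 69.11.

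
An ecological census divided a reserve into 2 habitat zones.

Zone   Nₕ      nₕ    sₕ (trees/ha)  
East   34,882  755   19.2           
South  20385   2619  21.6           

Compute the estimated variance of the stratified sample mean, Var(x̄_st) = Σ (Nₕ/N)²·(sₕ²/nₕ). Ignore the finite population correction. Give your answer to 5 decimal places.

N = 55267; Wₕ = Nₕ/N.
zone East: (34882/55267)²·19.2²/755 = 0.19450308
zone South: (20385/55267)²·21.6²/2619 = 0.02423604
Sum = 0.21873912 → 0.21874.

0.21874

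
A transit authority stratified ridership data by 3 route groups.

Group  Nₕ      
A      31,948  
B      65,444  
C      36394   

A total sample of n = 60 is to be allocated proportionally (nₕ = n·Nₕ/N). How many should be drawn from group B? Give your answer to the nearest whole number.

N = 31948 + 65444 + 36394 = 133786.
n_B = 60·65444/133786 = 29.350... → 29.

29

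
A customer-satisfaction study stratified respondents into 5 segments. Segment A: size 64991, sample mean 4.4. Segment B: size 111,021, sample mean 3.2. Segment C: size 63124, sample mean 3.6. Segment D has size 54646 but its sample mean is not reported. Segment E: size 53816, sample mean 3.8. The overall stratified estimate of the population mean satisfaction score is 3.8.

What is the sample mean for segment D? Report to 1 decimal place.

N = 64991 + 111021 + 63124 + 54646 + 53816 = 347598.
Overall total = μ·N = 3.8·347598 = 1320872.4.
Subtract the known strata: 64991·4.4 + 111021·3.2 + 63124·3.6 + 53816·3.8 = 1072974.8.
Remaining total for segment D: 1320872.4 − 1072974.8 = 247897.6.
Divide by its size: 247897.6 / 54646 = 4.536... → 4.5.

4.5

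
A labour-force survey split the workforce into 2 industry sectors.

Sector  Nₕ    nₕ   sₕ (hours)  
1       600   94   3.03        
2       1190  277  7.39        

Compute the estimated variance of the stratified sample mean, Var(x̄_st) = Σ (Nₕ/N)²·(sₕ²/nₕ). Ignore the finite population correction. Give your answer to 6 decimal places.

0.098110

N = 1790; Wₕ = Nₕ/N.
sector 1: (600/1790)²·3.03²/94 = 0.010973719
sector 2: (1190/1790)²·7.39²/277 = 0.087135869
Sum = 0.098109589 → 0.098110.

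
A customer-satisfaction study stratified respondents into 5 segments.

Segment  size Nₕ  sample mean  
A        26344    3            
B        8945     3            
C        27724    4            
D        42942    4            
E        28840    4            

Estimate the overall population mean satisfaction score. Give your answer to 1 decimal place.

3.7

x̄_st = (Σ Nₕx̄ₕ) / (Σ Nₕ) = (26344·3 + 8945·3 + 27724·4 + 42942·4 + 28840·4) / 134795
= 503891 / 134795 = 3.738... → 3.7.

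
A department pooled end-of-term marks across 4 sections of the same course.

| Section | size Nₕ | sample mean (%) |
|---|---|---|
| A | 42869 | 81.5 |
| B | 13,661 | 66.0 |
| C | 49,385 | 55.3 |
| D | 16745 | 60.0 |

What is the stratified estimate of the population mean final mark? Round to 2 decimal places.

x̄_st = (Σ Nₕx̄ₕ) / (Σ Nₕ) = (42869·81.5 + 13661·66.0 + 49385·55.3 + 16745·60.0) / 122660
= 8131140 / 122660 = 66.2901... → 66.29.

66.29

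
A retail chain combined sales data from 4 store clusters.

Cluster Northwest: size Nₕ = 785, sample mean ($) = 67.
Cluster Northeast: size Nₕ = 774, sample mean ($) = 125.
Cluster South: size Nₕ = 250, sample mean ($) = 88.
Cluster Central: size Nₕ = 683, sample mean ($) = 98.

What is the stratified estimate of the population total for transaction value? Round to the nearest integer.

Northwest: 785·67 = 52595
Northeast: 774·125 = 96750
South: 250·88 = 22000
Central: 683·98 = 66934
τ̂ = Σ Nₕx̄ₕ = 238279.

238279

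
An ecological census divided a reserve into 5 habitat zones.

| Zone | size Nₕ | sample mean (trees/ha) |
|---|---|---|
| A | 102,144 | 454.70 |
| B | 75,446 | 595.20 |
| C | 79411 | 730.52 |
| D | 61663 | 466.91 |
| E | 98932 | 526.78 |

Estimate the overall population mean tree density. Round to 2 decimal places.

551.41

N = 102144 + 75446 + 79411 + 61663 + 98932 = 417596.
Overall mean = Σ (Nₕ/N)·x̄ₕ — weight by population share, not a simple average.
Σ Nₕx̄ₕ = 102144·454.70 + 75446·595.20 + 79411·730.52 + 61663·466.91 + 98932·526.78 = 46444876.8 + 44905459.2 + 58011323.72 + 28791071.33 + 52115398.96 = 230268130.01.
Divide by N: 230268130.01 / 417596 = 551.4136... → 551.41.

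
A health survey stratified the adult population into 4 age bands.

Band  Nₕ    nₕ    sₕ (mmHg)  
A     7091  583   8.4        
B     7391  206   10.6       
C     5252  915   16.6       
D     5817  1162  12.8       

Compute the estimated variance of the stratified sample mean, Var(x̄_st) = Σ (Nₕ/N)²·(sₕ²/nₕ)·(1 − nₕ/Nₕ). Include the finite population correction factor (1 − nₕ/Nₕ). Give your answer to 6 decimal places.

0.069278

N = 25551; Wₕ = Nₕ/N.
band A: (7091/25551)²·8.4²/583·(1 − 583/7091) = 0.008555182
band B: (7391/25551)²·10.6²/206·(1 − 206/7391) = 0.044366859
band C: (5252/25551)²·16.6²/915·(1 − 915/5252) = 0.010507355
band D: (5817/25551)²·12.8²/1162·(1 − 1162/5817) = 0.005848126
Sum = 0.069277522 → 0.069278.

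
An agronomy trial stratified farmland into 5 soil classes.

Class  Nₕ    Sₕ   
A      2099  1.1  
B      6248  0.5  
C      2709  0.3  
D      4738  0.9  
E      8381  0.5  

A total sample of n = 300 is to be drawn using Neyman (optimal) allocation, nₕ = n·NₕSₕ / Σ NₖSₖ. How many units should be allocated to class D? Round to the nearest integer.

87

Σ NₕSₕ = 2099·1.1 + 6248·0.5 + 2709·0.3 + 4738·0.9 + 8381·0.5 = 14700.3.
Share for D: 4264.2/14700.3 = 0.29008.
n_D = 300 × 0.29008 = 87.023... → 87.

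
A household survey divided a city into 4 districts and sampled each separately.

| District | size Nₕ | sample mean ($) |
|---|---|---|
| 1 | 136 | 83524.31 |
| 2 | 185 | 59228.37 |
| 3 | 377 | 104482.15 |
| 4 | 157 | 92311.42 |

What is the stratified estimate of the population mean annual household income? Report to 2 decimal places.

89121.89

N = 855; weights Wₕ = Nₕ/N = (0.1591, 0.2164, 0.4409, 0.1836).
x̄_st = Σ Wₕ·x̄ₕ = 0.1591·83524.31 + 0.2164·59228.37 + 0.4409·104482.15 + 0.1836·92311.42 ≈ 89121.8925...
→ 89121.89.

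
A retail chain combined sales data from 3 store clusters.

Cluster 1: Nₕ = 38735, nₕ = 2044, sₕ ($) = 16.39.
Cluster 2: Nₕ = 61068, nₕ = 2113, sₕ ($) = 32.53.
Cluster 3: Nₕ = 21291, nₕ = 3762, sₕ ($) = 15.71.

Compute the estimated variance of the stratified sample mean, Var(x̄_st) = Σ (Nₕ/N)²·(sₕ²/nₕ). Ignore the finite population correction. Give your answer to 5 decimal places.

N = 121094. Term for each stratum: Wₕ²sₕ²/nₕ.
Var(x̄_st) = 0.01344742 + 0.12736520 + 0.00202806 = 0.14284067 → 0.14284.

0.14284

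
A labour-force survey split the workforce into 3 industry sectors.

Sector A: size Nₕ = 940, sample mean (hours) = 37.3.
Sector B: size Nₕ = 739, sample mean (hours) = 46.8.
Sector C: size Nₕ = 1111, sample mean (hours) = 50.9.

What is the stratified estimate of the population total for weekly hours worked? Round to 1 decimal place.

A: 940·37.3 = 35062
B: 739·46.8 = 34585.2
C: 1111·50.9 = 56549.9
τ̂ = Σ Nₕx̄ₕ = 126197.1.

126197.1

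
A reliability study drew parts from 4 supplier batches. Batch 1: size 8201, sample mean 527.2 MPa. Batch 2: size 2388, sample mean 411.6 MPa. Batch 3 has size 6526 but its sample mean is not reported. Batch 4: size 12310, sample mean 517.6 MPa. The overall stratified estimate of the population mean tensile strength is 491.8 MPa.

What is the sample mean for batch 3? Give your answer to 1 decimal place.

428.0

N = 8201 + 2388 + 6526 + 12310 = 29425.
Overall total = μ·N = 491.8·29425 = 14471215.
Subtract the known strata: 8201·527.2 + 2388·411.6 + 12310·517.6 = 11678124.
Remaining total for batch 3: 14471215 − 11678124 = 2793091.
Divide by its size: 2793091 / 6526 = 427.994... → 428.0.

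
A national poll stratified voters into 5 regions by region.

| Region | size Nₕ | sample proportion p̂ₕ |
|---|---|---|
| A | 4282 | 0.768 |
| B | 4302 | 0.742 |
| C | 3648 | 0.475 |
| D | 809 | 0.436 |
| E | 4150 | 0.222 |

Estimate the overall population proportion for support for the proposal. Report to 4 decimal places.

0.5519

N = 4282 + 4302 + 3648 + 809 + 4150 = 17191.
Overall proportion = Σ (Nₕ/N)·p̂ₕ.
Σ Nₕp̂ₕ = 3288.576 + 3192.084 + 1732.8 + 352.724 + 921.3 = 9487.484.
9487.484 / 17191 = 0.551887... → 0.5519.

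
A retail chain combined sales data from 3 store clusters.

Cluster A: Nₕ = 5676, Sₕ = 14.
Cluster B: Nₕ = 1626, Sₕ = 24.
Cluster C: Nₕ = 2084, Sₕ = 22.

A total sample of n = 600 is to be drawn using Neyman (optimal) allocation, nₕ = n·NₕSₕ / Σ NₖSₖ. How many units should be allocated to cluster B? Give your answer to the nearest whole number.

142

A: NₕSₕ = 5676·14 = 79464
B: NₕSₕ = 1626·24 = 39024
C: NₕSₕ = 2084·22 = 45848
Σ NₕSₕ = 164336.
n_B = 600·39024/164336 = 142.479... → 142.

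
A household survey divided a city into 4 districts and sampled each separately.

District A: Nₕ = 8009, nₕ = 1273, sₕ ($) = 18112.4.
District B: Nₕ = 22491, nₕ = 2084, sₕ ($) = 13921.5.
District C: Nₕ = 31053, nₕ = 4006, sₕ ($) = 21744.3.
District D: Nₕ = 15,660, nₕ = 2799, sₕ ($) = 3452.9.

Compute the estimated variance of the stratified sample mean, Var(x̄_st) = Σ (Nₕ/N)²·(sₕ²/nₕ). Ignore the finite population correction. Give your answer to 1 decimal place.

N = 77213. Term for each stratum: Wₕ²sₕ²/nₕ.
Var(x̄_st) = 2772.6773 + 7890.6181 + 19090.0115 + 175.2136 = 29928.5206 → 29928.5.

29928.5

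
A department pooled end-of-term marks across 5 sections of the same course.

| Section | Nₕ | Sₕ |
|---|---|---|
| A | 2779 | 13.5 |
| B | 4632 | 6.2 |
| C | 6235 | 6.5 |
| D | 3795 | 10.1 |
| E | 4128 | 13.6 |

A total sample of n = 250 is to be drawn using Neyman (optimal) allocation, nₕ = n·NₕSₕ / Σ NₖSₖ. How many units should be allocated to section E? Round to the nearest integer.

A: NₕSₕ = 2779·13.5 = 37516.5
B: NₕSₕ = 4632·6.2 = 28718.4
C: NₕSₕ = 6235·6.5 = 40527.5
D: NₕSₕ = 3795·10.1 = 38329.5
E: NₕSₕ = 4128·13.6 = 56140.8
Σ NₕSₕ = 201232.7.
n_E = 250·56140.8/201232.7 = 69.746... → 70.

70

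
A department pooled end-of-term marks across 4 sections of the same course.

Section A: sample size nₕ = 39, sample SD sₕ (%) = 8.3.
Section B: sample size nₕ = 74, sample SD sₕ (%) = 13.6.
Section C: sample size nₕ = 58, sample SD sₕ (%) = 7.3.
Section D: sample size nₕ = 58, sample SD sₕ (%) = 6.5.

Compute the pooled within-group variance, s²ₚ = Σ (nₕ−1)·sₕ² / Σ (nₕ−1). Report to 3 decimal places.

95.847

A: (39−1)·8.3² = 38·68.89 = 2617.82
B: (74−1)·13.6² = 73·184.96 = 13502.08
C: (58−1)·7.3² = 57·53.29 = 3037.53
D: (58−1)·6.5² = 57·42.25 = 2408.25
Numerator = 21565.68; denominator = Σ(nₕ−1) = 225.
s²ₚ = 21565.68/225 = 95.84747... → 95.847.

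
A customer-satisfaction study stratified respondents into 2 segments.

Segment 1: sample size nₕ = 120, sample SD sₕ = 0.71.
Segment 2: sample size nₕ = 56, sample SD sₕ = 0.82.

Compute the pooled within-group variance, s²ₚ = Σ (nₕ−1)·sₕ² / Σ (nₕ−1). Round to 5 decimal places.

0.55730

1: (120−1)·0.71² = 119·0.5041 = 59.9879
2: (56−1)·0.82² = 55·0.6724 = 36.982
Numerator = 96.9699; denominator = Σ(nₕ−1) = 174.
s²ₚ = 96.9699/174 = 0.5572983... → 0.55730.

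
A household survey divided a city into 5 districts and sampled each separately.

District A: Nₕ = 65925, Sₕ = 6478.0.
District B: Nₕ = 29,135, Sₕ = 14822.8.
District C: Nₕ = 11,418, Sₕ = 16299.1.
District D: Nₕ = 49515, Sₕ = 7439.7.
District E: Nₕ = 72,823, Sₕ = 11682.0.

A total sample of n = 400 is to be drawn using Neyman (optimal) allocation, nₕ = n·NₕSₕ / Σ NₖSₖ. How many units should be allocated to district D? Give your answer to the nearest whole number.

65

A: NₕSₕ = 65925·6478.0 = 427062150
B: NₕSₕ = 29135·14822.8 = 431862278
C: NₕSₕ = 11418·16299.1 = 186103123.8
D: NₕSₕ = 49515·7439.7 = 368376745.5
E: NₕSₕ = 72823·11682.0 = 850718286
Σ NₕSₕ = 2264122583.3.
n_D = 400·368376745.5/2264122583.3 = 65.081... → 65.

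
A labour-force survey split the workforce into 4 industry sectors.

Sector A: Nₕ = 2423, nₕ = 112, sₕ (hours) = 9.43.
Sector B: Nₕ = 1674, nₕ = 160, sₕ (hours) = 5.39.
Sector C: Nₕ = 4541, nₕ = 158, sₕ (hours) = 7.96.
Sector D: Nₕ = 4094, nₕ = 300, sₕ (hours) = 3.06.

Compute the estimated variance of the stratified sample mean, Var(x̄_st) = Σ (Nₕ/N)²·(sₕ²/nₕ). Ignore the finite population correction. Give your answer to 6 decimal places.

N = 12732; Wₕ = Nₕ/N.
sector A: (2423/12732)²·9.43²/112 = 0.028755368
sector B: (1674/12732)²·5.39²/160 = 0.003138883
sector C: (4541/12732)²·7.96²/158 = 0.051012757
sector D: (4094/12732)²·3.06²/300 = 0.003227186
Sum = 0.086134194 → 0.086134.

0.086134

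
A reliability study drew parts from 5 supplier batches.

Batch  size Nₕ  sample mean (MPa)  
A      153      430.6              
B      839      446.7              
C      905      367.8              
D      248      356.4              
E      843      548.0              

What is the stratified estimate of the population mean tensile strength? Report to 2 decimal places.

443.06

x̄_st = (Σ Nₕx̄ₕ) / (Σ Nₕ) = (153·430.6 + 839·446.7 + 905·367.8 + 248·356.4 + 843·548.0) / 2988
= 1323873.3 / 2988 = 443.0634... → 443.06.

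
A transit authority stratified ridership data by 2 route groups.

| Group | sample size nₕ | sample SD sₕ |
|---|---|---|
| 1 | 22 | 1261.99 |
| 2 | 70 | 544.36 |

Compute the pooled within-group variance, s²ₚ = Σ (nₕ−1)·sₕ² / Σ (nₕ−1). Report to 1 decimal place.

598795.7

1: (22−1)·1261.99² = 21·1592618.7601 = 33444993.9621
2: (70−1)·544.36² = 69·296327.8096 = 20446618.8624
Numerator = 53891612.8245; denominator = Σ(nₕ−1) = 90.
s²ₚ = 53891612.8245/90 = 598795.698... → 598795.7.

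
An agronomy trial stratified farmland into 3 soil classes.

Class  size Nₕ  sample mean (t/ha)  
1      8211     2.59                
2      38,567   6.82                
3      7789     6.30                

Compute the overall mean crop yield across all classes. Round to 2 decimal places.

N = 54567; weights Wₕ = Nₕ/N = (0.1505, 0.7068, 0.1427).
x̄_st = Σ Wₕ·x̄ₕ = 0.1505·2.59 + 0.7068·6.82 + 0.1427·6.30 ≈ 6.1093...
→ 6.11.

6.11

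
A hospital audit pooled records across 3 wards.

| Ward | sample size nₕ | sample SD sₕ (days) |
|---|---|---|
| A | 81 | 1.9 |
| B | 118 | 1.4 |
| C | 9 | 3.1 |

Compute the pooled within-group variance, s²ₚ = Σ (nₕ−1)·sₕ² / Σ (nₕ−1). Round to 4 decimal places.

2.9024

Degrees of freedom: 80 + 117 + 8 = 205.
Σ(nₕ−1)sₕ² = 80·3.61 + 117·1.96 + 8·9.61 = 595.
s²ₚ = 595 / 205 = 2.902439... → 2.9024.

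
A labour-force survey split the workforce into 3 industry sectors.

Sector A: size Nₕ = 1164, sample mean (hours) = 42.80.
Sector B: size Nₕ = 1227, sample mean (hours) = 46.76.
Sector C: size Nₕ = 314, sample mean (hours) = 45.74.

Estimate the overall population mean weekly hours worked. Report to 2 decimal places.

N = 1164 + 1227 + 314 = 2705.
Overall mean = Σ (Nₕ/N)·x̄ₕ — weight by population share, not a simple average.
Σ Nₕx̄ₕ = 1164·42.80 + 1227·46.76 + 314·45.74 = 49819.2 + 57374.52 + 14362.36 = 121556.08.
Divide by N: 121556.08 / 2705 = 44.9376... → 44.94.

44.94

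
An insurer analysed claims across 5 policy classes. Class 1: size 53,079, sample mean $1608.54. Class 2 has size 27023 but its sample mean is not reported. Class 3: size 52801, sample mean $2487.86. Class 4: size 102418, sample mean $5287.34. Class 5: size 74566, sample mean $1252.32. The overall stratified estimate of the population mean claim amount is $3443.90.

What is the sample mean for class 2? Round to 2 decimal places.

7977.63

N = 53079 + 27023 + 52801 + 102418 + 74566 = 309887.
Overall total = μ·N = 3443.90·309887 = 1067219839.3.
Subtract the known strata: 53079·1608.54 + 52801·2487.86 + 102418·5287.34 + 74566·1252.32 = 851640471.76.
Remaining total for class 2: 1067219839.3 − 851640471.76 = 215579367.54.
Divide by its size: 215579367.54 / 27023 = 7977.6253... → 7977.63.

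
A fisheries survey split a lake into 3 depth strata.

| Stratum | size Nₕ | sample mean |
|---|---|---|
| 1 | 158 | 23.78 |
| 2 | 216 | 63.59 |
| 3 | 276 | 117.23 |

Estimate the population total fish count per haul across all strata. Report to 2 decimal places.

49848.16

1: 158·23.78 = 3757.24
2: 216·63.59 = 13735.44
3: 276·117.23 = 32355.48
τ̂ = Σ Nₕx̄ₕ = 49848.16.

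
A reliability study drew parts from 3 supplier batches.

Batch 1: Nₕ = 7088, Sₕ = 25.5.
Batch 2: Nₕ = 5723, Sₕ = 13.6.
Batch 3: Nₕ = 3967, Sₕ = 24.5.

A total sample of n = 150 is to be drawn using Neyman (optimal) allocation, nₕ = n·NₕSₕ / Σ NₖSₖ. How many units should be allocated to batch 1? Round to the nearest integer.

Σ NₕSₕ = 7088·25.5 + 5723·13.6 + 3967·24.5 = 355768.3.
Share for 1: 180744/355768.3 = 0.50804.
n_1 = 150 × 0.50804 = 76.206... → 76.

76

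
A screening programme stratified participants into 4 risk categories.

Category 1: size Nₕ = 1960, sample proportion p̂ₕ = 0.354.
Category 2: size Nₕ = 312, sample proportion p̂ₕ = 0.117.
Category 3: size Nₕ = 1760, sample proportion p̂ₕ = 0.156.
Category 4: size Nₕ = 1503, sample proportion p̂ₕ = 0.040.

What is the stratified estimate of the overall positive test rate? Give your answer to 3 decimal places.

Wₕ = Nₕ/N with N = 5535: 0.3541, 0.0564, 0.3180, 0.2715.
p̂_st = 0.3541·0.354 + 0.0564·0.117 + 0.3180·0.156 + 0.2715·0.040 ≈ 0.19242... → 0.192.

0.192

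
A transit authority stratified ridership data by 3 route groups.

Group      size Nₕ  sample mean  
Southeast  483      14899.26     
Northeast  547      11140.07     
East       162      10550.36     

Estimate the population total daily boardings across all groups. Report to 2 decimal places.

14999119.19

Population total = Σ Nₕ·x̄ₕ (each stratum's size times its mean).
483·14899.26 + 547·11140.07 + 162·10550.36 = 7196342.58 + 6093618.29 + 1709158.32 = 14999119.19.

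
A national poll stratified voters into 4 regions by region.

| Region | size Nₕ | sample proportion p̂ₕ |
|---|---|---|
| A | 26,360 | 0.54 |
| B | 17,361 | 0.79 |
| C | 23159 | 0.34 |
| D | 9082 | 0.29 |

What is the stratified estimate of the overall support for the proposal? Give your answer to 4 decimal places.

Wₕ = Nₕ/N with N = 75962: 0.3470, 0.2285, 0.3049, 0.1196.
p̂_st = 0.3470·0.54 + 0.2285·0.79 + 0.3049·0.34 + 0.1196·0.29 ≈ 0.506272... → 0.5063.

0.5063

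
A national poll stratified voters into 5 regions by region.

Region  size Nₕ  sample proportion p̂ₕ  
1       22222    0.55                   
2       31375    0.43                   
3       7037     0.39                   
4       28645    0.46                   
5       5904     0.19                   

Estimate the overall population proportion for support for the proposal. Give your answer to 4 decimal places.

Wₕ = Nₕ/N with N = 95183: 0.2335, 0.3296, 0.0739, 0.3009, 0.0620.
p̂_st = 0.2335·0.55 + 0.3296·0.43 + 0.0739·0.39 + 0.3009·0.46 + 0.0620·0.19 ≈ 0.449200... → 0.4492.

0.4492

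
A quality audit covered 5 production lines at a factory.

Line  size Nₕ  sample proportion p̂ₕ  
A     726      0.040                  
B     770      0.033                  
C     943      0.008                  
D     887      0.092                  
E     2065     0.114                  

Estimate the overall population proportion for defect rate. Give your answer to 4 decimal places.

0.0703

Wₕ = Nₕ/N with N = 5391: 0.1347, 0.1428, 0.1749, 0.1645, 0.3830.
p̂_st = 0.1347·0.040 + 0.1428·0.033 + 0.1749·0.008 + 0.1645·0.092 + 0.3830·0.114 ≈ 0.070304... → 0.0703.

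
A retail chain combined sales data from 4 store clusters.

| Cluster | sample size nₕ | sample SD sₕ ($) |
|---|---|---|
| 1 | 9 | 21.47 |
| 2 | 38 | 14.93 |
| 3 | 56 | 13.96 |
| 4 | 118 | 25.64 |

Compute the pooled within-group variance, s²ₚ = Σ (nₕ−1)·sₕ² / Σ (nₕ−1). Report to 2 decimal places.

Degrees of freedom: 8 + 37 + 55 + 117 = 217.
Σ(nₕ−1)sₕ² = 8·460.9609 + 37·222.9049 + 55·194.8816 + 117·657.4096 = 99570.5797.
s²ₚ = 99570.5797 / 217 = 458.8506... → 458.85.

458.85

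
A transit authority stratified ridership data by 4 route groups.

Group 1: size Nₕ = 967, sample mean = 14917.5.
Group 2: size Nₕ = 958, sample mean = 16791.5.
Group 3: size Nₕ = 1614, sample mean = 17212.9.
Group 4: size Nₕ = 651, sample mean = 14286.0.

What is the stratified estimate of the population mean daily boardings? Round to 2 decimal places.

N = 967 + 958 + 1614 + 651 = 4190.
Weight each subgroup mean by Nₕ/N and sum.
Σ Nₕx̄ₕ = 967·14917.5 + 958·16791.5 + 1614·17212.9 + 651·14286.0 = 14425222.5 + 16086257 + 27781620.6 + 9300186 = 67593286.1.
Divide by N: 67593286.1 / 4190 = 16132.0492... → 16132.05.

16132.05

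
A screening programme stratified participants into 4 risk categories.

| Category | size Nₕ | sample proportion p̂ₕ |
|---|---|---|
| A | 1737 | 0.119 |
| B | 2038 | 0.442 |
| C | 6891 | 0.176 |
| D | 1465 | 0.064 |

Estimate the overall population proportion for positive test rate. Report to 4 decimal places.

0.1990

N = 1737 + 2038 + 6891 + 1465 = 12131.
Overall proportion = Σ (Nₕ/N)·p̂ₕ.
Σ Nₕp̂ₕ = 206.703 + 900.796 + 1212.816 + 93.76 = 2414.075.
2414.075 / 12131 = 0.199000... → 0.1990.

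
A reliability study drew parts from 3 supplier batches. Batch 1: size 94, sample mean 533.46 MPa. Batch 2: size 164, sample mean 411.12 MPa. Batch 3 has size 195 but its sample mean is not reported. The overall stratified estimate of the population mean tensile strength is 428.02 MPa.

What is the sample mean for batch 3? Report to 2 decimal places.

Σ Nₕx̄ₕ = N·μ, so 195·x̄_3 = 453·428.02 − (94·533.46 + 164·411.12).
= 193893.06 − 117568.92 = 76324.14.
x̄_3 = 76324.14 / 195 = 391.4058... → 391.41.

391.41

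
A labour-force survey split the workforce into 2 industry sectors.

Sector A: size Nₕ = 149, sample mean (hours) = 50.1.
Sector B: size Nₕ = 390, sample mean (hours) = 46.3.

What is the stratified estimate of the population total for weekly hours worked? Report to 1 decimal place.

Population total = Σ Nₕ·x̄ₕ (each stratum's size times its mean).
149·50.1 + 390·46.3 = 7464.9 + 18057 = 25521.9.

25521.9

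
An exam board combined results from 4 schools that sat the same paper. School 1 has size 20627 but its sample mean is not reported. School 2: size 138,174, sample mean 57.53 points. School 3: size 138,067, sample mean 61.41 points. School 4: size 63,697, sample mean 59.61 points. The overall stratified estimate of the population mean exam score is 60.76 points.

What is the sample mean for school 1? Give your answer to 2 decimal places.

81.60

Σ Nₕx̄ₕ = N·μ, so 20627·x̄_1 = 360565·60.76 − (138174·57.53 + 138067·61.41 + 63697·59.61).
= 21907929.4 − 20224822.86 = 1683106.54.
x̄_1 = 1683106.54 / 20627 = 81.5973... → 81.60.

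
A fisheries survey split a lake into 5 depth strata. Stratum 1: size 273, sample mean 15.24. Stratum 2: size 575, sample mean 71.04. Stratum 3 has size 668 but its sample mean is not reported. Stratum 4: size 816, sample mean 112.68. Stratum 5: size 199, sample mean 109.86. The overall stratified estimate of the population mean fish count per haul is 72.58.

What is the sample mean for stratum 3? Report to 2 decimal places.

37.25

Σ Nₕx̄ₕ = N·μ, so 668·x̄_3 = 2531·72.58 − (273·15.24 + 575·71.04 + 816·112.68 + 199·109.86).
= 183699.98 − 158817.54 = 24882.44.
x̄_3 = 24882.44 / 668 = 37.2492... → 37.25.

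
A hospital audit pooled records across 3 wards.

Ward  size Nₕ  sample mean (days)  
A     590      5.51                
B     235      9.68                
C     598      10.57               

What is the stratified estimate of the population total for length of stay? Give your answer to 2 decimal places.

A: 590·5.51 = 3250.9
B: 235·9.68 = 2274.8
C: 598·10.57 = 6320.86
τ̂ = Σ Nₕx̄ₕ = 11846.56.

11846.56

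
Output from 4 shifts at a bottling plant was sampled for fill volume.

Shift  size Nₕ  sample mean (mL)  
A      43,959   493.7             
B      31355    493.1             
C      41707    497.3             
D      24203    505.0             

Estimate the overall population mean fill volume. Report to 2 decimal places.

496.57

N = 141224; weights Wₕ = Nₕ/N = (0.3113, 0.2220, 0.2953, 0.1714).
x̄_st = Σ Wₕ·x̄ₕ = 0.3113·493.7 + 0.2220·493.1 + 0.2953·497.3 + 0.1714·505.0 ≈ 496.5666...
→ 496.57.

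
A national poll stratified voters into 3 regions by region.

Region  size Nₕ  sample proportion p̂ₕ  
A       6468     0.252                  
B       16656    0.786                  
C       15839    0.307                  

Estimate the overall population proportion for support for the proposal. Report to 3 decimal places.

0.503

N = 6468 + 16656 + 15839 = 38963.
Overall proportion = Σ (Nₕ/N)·p̂ₕ.
Σ Nₕp̂ₕ = 1629.936 + 13091.616 + 4862.573 = 19584.125.
19584.125 / 38963 = 0.50263... → 0.503.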